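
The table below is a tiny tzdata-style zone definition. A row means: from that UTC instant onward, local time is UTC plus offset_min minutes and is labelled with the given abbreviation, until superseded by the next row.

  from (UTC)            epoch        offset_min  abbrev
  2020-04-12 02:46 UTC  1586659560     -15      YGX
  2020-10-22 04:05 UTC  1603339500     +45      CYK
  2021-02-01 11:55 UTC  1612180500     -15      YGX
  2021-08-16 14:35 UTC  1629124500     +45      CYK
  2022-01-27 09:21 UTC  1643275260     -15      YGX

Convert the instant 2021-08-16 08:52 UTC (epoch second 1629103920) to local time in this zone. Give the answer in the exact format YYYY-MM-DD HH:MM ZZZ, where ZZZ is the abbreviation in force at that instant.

Query: 2021-08-16 08:52 UTC
Rule 3/5 (YGX, -00:15): 2021-02-01 11:55 UTC ≤ query < 2021-08-16 14:35 UTC
8·60 + 52 - 15 = 517 min
517 = 0·1440 + 517; 517 = 8·60 + 37 → 08:37, same day
→ 2021-08-16 08:37 YGX

2021-08-16 08:37 YGX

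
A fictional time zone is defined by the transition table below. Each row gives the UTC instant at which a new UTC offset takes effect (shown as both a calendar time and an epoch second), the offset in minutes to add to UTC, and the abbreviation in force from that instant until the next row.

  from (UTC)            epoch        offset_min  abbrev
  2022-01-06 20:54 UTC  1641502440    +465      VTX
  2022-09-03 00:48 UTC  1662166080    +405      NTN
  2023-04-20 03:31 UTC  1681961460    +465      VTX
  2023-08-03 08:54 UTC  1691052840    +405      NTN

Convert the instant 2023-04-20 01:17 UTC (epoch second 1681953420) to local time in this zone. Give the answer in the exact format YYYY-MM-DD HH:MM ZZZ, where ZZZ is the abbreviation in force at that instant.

Query: 2023-04-20 01:17 UTC
Rule 2/4 (NTN, +06:45): 2022-09-03 00:48 UTC ≤ query < 2023-04-20 03:31 UTC
1·60 + 17 + 405 = 482 min
482 = 0·1440 + 482; 482 = 8·60 + 2 → 08:02, same day
→ 2023-04-20 08:02 NTN

2023-04-20 08:02 NTN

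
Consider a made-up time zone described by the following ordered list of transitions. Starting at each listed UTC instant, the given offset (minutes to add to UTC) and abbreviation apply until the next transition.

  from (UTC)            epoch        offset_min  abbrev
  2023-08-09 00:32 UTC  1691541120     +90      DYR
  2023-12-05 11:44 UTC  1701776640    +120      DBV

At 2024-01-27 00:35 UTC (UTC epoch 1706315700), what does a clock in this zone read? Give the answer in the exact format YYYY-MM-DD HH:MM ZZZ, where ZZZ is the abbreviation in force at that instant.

Query: 2024-01-27 00:35 UTC
Rule 2/2 (DBV, +02:00): 2023-12-05 11:44 UTC ≤ query < +∞
0·60 + 35 + 120 = 155 min
155 = 0·1440 + 155; 155 = 2·60 + 35 → 02:35, same day
→ 2024-01-27 02:35 DBV

2024-01-27 02:35 DBV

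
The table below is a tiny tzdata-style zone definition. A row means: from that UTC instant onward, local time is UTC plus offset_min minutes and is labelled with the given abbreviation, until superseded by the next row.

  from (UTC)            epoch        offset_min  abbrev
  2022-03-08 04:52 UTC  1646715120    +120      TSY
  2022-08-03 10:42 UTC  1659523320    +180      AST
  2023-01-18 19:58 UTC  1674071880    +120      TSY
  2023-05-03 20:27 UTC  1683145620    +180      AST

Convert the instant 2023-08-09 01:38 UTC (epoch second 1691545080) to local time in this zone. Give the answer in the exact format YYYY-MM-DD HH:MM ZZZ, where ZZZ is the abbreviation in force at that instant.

Query: 2023-08-09 01:38 UTC
Rule 4/4 (AST, +03:00): 2023-05-03 20:27 UTC ≤ query < +∞
1·60 + 38 + 180 = 278 min
278 = 0·1440 + 278; 278 = 4·60 + 38 → 04:38, same day
→ 2023-08-09 04:38 AST

2023-08-09 04:38 AST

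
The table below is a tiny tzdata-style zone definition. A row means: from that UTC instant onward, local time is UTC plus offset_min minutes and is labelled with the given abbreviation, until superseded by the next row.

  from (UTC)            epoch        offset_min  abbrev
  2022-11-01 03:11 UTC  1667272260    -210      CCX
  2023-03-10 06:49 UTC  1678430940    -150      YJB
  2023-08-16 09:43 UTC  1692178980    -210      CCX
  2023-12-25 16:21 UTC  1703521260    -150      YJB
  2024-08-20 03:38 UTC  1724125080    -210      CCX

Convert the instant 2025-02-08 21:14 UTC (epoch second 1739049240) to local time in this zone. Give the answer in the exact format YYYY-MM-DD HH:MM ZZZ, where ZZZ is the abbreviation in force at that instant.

Query: 2025-02-08 21:14 UTC
Rule 5/5 (CCX, -03:30): 2024-08-20 03:38 UTC ≤ query < +∞
21·60 + 14 - 210 = 1064 min
1064 = 0·1440 + 1064; 1064 = 17·60 + 44 → 17:44, same day
→ 2025-02-08 17:44 CCX

2025-02-08 17:44 CCX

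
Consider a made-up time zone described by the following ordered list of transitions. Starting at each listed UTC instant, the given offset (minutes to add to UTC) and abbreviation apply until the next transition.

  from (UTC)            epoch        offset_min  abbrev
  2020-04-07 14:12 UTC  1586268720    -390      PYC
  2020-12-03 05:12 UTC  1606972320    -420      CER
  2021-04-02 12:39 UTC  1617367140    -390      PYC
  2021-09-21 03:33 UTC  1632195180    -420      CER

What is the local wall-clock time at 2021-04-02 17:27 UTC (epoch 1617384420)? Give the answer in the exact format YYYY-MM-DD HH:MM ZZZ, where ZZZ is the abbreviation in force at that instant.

2021-04-02 10:57 PYC

Query: 2021-04-02 17:27 UTC
Rule 3/4 (PYC, -06:30): 2021-04-02 12:39 UTC ≤ query < 2021-09-21 03:33 UTC
17·60 + 27 - 390 = 657 min
657 = 0·1440 + 657; 657 = 10·60 + 57 → 10:57, same day
→ 2021-04-02 10:57 PYC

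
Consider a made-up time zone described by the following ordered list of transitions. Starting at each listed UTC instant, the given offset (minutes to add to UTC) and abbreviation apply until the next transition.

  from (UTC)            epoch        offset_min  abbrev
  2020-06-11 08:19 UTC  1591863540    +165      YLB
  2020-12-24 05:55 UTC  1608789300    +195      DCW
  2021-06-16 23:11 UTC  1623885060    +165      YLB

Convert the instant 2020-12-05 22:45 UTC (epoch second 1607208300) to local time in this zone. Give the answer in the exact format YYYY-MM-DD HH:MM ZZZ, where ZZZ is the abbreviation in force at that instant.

Query: 2020-12-05 22:45 UTC
Rule 1/3 (YLB, +02:45): 2020-06-11 08:19 UTC ≤ query < 2020-12-24 05:55 UTC
22·60 + 45 + 165 = 1530 min
1530 = 1·1440 + 90; 90 = 1·60 + 30 → 01:30, 2020-12-05 + 1 day = 2020-12-06
→ 2020-12-06 01:30 YLB

2020-12-06 01:30 YLB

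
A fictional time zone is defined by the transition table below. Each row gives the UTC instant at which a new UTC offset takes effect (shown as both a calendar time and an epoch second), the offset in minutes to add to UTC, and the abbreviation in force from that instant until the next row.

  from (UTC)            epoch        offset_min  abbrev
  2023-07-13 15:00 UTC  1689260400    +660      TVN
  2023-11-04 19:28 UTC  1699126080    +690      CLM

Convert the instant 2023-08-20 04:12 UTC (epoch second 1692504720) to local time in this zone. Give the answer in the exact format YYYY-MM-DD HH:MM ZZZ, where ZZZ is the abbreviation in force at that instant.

Query: 2023-08-20 04:12 UTC
Rule 1/2 (TVN, +11:00): 2023-07-13 15:00 UTC ≤ query < 2023-11-04 19:28 UTC
4·60 + 12 + 660 = 912 min
912 = 0·1440 + 912; 912 = 15·60 + 12 → 15:12, same day
→ 2023-08-20 15:12 TVN

2023-08-20 15:12 TVN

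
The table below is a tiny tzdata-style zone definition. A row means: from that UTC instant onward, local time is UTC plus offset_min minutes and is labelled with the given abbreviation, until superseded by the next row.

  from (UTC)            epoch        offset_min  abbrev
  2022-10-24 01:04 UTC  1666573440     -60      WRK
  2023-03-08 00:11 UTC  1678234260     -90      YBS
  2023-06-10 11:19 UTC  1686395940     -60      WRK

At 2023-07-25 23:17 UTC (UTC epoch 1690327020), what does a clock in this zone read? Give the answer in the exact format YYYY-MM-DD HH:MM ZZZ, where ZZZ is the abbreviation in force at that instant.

2023-07-25 22:17 WRK

Query: 2023-07-25 23:17 UTC
Rule 3/3 (WRK, -01:00): 2023-06-10 11:19 UTC ≤ query < +∞
23·60 + 17 - 60 = 1337 min
1337 = 0·1440 + 1337; 1337 = 22·60 + 17 → 22:17, same day
→ 2023-07-25 22:17 WRK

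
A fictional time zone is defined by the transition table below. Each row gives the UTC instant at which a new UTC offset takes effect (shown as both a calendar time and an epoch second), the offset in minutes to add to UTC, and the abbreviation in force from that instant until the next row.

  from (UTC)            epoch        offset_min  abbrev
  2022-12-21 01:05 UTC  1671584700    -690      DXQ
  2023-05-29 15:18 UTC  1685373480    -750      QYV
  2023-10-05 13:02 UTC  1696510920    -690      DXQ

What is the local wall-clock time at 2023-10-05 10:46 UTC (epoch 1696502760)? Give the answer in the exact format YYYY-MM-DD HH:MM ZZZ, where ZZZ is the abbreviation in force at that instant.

Query: 2023-10-05 10:46 UTC
Rule 2/3 (QYV, -12:30): 2023-05-29 15:18 UTC ≤ query < 2023-10-05 13:02 UTC
10·60 + 46 - 750 = -104 min
-104 = -1·1440 + 1336; 1336 = 22·60 + 16 → 22:16, 2023-10-05 - 1 day = 2023-10-04
→ 2023-10-04 22:16 QYV

2023-10-04 22:16 QYV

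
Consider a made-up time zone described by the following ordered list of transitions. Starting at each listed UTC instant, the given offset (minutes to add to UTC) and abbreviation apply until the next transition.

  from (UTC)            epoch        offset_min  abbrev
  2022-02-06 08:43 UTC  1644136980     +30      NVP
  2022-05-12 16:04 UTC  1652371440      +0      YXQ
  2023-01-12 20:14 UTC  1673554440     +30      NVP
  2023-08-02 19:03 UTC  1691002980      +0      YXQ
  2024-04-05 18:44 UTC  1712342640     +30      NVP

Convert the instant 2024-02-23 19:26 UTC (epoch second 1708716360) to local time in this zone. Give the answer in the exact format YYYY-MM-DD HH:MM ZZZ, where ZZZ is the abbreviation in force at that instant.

Query: 2024-02-23 19:26 UTC
Rule 4/5 (YXQ, +00:00): 2023-08-02 19:03 UTC ≤ query < 2024-04-05 18:44 UTC
19·60 + 26 + 0 = 1166 min
1166 = 0·1440 + 1166; 1166 = 19·60 + 26 → 19:26, same day
→ 2024-02-23 19:26 YXQ

2024-02-23 19:26 YXQ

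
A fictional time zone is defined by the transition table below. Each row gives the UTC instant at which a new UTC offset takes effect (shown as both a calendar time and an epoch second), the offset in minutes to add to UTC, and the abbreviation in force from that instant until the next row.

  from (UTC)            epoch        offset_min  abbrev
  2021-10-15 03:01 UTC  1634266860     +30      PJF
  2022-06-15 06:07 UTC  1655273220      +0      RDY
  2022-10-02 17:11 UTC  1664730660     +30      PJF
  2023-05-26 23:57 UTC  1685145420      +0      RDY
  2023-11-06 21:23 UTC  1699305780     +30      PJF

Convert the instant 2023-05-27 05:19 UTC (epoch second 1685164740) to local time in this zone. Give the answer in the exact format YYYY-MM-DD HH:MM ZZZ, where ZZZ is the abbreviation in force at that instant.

Query: 2023-05-27 05:19 UTC
Rule 4/5 (RDY, +00:00): 2023-05-26 23:57 UTC ≤ query < 2023-11-06 21:23 UTC
5·60 + 19 + 0 = 319 min
319 = 0·1440 + 319; 319 = 5·60 + 19 → 05:19, same day
→ 2023-05-27 05:19 RDY

2023-05-27 05:19 RDY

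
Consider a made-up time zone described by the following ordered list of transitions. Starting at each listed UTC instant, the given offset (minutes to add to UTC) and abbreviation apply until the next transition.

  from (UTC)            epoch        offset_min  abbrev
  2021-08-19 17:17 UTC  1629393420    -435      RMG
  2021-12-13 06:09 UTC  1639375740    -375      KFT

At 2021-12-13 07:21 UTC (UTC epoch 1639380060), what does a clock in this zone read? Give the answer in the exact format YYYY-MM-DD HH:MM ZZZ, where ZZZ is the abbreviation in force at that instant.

2021-12-13 01:06 KFT

Query: 2021-12-13 07:21 UTC
Rule 2/2 (KFT, -06:15): 2021-12-13 06:09 UTC ≤ query < +∞
7·60 + 21 - 375 = 66 min
66 = 0·1440 + 66; 66 = 1·60 + 6 → 01:06, same day
→ 2021-12-13 01:06 KFT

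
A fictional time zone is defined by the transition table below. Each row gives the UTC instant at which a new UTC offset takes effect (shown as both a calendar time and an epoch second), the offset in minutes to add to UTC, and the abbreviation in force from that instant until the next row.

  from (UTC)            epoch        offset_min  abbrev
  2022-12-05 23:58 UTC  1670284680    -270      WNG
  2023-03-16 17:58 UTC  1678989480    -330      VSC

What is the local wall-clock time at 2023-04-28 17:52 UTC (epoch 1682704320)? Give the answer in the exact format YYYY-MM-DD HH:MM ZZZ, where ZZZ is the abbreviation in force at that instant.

2023-04-28 12:22 VSC

Query: 2023-04-28 17:52 UTC
Rule 2/2 (VSC, -05:30): 2023-03-16 17:58 UTC ≤ query < +∞
17·60 + 52 - 330 = 742 min
742 = 0·1440 + 742; 742 = 12·60 + 22 → 12:22, same day
→ 2023-04-28 12:22 VSC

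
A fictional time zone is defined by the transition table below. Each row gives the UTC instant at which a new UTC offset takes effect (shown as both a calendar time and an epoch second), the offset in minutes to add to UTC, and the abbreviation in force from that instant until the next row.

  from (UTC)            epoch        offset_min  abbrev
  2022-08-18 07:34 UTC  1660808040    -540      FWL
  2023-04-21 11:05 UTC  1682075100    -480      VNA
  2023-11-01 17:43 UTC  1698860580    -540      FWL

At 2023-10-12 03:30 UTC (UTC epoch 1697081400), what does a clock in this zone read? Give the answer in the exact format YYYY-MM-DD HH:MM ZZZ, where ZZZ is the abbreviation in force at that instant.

Query: 2023-10-12 03:30 UTC
Rule 2/3 (VNA, -08:00): 2023-04-21 11:05 UTC ≤ query < 2023-11-01 17:43 UTC
3·60 + 30 - 480 = -270 min
-270 = -1·1440 + 1170; 1170 = 19·60 + 30 → 19:30, 2023-10-12 - 1 day = 2023-10-11
→ 2023-10-11 19:30 VNA

2023-10-11 19:30 VNA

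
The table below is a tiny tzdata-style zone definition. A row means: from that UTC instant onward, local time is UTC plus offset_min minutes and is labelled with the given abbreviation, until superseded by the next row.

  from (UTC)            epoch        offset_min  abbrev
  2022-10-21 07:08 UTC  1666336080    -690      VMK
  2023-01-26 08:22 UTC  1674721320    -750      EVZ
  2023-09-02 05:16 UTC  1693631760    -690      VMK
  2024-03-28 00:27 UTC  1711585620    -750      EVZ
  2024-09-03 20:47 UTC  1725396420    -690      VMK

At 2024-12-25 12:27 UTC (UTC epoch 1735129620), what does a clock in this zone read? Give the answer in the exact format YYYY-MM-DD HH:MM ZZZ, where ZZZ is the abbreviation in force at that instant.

2024-12-25 00:57 VMK

Query: 2024-12-25 12:27 UTC
Rule 5/5 (VMK, -11:30): 2024-09-03 20:47 UTC ≤ query < +∞
12·60 + 27 - 690 = 57 min
57 = 0·1440 + 57; 57 = 0·60 + 57 → 00:57, same day
→ 2024-12-25 00:57 VMK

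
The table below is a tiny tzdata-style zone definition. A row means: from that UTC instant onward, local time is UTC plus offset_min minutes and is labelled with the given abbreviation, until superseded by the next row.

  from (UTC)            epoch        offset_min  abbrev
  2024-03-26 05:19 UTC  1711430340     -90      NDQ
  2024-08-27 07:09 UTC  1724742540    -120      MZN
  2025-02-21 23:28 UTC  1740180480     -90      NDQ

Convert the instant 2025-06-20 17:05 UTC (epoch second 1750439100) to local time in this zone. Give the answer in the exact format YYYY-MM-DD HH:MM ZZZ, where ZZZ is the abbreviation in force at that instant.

Query: 2025-06-20 17:05 UTC
Rule 3/3 (NDQ, -01:30): 2025-02-21 23:28 UTC ≤ query < +∞
17·60 + 5 - 90 = 935 min
935 = 0·1440 + 935; 935 = 15·60 + 35 → 15:35, same day
→ 2025-06-20 15:35 NDQ

2025-06-20 15:35 NDQ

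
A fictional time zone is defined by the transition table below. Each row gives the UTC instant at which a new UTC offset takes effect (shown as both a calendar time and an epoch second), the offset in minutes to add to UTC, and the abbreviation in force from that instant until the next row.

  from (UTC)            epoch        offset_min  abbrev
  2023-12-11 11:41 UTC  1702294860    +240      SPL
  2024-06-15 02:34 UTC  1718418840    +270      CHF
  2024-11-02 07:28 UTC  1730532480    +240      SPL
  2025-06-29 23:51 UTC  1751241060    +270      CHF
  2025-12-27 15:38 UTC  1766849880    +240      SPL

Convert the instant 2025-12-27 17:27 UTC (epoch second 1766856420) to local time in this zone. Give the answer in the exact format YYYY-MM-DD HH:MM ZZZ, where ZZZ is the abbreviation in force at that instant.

2025-12-27 21:27 SPL

Query: 2025-12-27 17:27 UTC
Rule 5/5 (SPL, +04:00): 2025-12-27 15:38 UTC ≤ query < +∞
17·60 + 27 + 240 = 1287 min
1287 = 0·1440 + 1287; 1287 = 21·60 + 27 → 21:27, same day
→ 2025-12-27 21:27 SPL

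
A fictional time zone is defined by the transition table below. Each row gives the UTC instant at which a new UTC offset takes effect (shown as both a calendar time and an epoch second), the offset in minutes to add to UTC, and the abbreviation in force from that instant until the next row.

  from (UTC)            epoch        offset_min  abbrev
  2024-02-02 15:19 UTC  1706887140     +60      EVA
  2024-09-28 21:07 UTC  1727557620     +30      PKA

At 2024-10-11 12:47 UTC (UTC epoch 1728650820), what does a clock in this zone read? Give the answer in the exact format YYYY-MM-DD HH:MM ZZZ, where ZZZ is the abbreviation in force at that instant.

Query: 2024-10-11 12:47 UTC
Rule 2/2 (PKA, +00:30): 2024-09-28 21:07 UTC ≤ query < +∞
12·60 + 47 + 30 = 797 min
797 = 0·1440 + 797; 797 = 13·60 + 17 → 13:17, same day
→ 2024-10-11 13:17 PKA

2024-10-11 13:17 PKA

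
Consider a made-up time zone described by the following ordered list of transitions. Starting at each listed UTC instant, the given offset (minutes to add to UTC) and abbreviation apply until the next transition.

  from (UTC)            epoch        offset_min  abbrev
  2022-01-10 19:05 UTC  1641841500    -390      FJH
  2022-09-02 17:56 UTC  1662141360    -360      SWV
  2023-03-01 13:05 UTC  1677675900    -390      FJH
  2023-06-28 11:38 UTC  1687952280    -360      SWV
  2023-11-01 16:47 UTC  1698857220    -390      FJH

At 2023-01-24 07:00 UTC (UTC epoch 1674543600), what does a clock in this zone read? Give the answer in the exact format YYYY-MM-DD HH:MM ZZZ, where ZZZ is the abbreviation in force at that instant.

Query: 2023-01-24 07:00 UTC
Rule 2/5 (SWV, -06:00): 2022-09-02 17:56 UTC ≤ query < 2023-03-01 13:05 UTC
7·60 + 0 - 360 = 60 min
60 = 0·1440 + 60; 60 = 1·60 + 0 → 01:00, same day
→ 2023-01-24 01:00 SWV

2023-01-24 01:00 SWV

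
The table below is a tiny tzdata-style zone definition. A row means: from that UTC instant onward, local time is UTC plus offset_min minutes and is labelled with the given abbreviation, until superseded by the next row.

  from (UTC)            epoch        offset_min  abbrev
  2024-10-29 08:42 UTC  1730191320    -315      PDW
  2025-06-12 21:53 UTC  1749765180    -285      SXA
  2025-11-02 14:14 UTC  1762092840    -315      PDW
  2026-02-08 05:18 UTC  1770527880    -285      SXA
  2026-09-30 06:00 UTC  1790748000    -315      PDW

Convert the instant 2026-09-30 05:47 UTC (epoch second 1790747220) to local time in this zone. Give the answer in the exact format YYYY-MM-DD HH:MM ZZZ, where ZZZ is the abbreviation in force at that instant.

2026-09-30 01:02 SXA

Query: 2026-09-30 05:47 UTC
Rule 4/5 (SXA, -04:45): 2026-02-08 05:18 UTC ≤ query < 2026-09-30 06:00 UTC
5·60 + 47 - 285 = 62 min
62 = 0·1440 + 62; 62 = 1·60 + 2 → 01:02, same day
→ 2026-09-30 01:02 SXA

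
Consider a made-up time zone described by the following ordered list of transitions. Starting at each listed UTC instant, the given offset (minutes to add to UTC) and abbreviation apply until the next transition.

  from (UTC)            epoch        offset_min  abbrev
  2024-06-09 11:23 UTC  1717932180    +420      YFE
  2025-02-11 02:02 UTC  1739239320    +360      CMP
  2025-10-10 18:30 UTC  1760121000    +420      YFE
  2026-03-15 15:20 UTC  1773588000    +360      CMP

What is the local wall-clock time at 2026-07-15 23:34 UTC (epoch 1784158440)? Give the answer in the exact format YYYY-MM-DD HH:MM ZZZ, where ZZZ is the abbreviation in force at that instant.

2026-07-16 05:34 CMP

Query: 2026-07-15 23:34 UTC
Rule 4/4 (CMP, +06:00): 2026-03-15 15:20 UTC ≤ query < +∞
23·60 + 34 + 360 = 1774 min
1774 = 1·1440 + 334; 334 = 5·60 + 34 → 05:34, 2026-07-15 + 1 day = 2026-07-16
→ 2026-07-16 05:34 CMP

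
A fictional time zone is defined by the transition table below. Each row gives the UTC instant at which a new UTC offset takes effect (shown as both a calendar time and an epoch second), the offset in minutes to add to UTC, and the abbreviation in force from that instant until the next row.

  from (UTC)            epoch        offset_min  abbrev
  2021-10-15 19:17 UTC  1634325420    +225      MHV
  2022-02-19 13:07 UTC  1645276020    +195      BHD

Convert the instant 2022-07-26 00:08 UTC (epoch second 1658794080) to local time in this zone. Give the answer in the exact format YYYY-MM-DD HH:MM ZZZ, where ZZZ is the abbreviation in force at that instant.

Query: 2022-07-26 00:08 UTC
Rule 2/2 (BHD, +03:15): 2022-02-19 13:07 UTC ≤ query < +∞
0·60 + 8 + 195 = 203 min
203 = 0·1440 + 203; 203 = 3·60 + 23 → 03:23, same day
→ 2022-07-26 03:23 BHD

2022-07-26 03:23 BHD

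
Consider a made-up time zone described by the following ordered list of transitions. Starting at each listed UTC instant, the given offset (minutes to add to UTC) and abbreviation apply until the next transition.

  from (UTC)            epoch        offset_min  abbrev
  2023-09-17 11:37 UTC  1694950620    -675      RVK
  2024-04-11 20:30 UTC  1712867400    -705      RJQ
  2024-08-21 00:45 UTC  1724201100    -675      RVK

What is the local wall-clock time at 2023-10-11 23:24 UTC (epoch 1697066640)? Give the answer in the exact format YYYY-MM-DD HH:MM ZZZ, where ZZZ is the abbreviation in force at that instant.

2023-10-11 12:09 RVK

Query: 2023-10-11 23:24 UTC
Rule 1/3 (RVK, -11:15): 2023-09-17 11:37 UTC ≤ query < 2024-04-11 20:30 UTC
23·60 + 24 - 675 = 729 min
729 = 0·1440 + 729; 729 = 12·60 + 9 → 12:09, same day
→ 2023-10-11 12:09 RVK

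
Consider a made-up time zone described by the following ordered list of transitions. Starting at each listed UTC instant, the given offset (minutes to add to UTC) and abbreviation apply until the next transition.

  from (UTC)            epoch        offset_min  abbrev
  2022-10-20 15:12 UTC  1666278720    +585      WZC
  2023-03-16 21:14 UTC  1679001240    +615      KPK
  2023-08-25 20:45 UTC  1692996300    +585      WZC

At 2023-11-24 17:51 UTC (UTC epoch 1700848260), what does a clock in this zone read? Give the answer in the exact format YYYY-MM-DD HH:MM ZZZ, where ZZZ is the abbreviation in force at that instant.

Query: 2023-11-24 17:51 UTC
Rule 3/3 (WZC, +09:45): 2023-08-25 20:45 UTC ≤ query < +∞
17·60 + 51 + 585 = 1656 min
1656 = 1·1440 + 216; 216 = 3·60 + 36 → 03:36, 2023-11-24 + 1 day = 2023-11-25
→ 2023-11-25 03:36 WZC

2023-11-25 03:36 WZC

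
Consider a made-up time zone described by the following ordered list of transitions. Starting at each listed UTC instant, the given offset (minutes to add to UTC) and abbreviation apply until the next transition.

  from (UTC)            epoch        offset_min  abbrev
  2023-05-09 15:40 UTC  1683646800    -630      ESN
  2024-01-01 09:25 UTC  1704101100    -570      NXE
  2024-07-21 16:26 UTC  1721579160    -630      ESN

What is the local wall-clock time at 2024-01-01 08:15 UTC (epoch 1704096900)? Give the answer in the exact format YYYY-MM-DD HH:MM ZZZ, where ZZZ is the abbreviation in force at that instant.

Query: 2024-01-01 08:15 UTC
Rule 1/3 (ESN, -10:30): 2023-05-09 15:40 UTC ≤ query < 2024-01-01 09:25 UTC
8·60 + 15 - 630 = -135 min
-135 = -1·1440 + 1305; 1305 = 21·60 + 45 → 21:45, 2024-01-01 - 1 day = 2023-12-31
→ 2023-12-31 21:45 ESN

2023-12-31 21:45 ESN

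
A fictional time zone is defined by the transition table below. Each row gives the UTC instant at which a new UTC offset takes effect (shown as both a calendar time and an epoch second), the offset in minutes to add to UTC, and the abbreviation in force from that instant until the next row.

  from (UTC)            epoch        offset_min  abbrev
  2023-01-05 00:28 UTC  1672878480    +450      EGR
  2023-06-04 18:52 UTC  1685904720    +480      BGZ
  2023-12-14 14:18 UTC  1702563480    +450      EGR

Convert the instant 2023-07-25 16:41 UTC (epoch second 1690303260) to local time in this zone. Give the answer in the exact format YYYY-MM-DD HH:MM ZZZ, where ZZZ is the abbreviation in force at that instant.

2023-07-26 00:41 BGZ

Query: 2023-07-25 16:41 UTC
Rule 2/3 (BGZ, +08:00): 2023-06-04 18:52 UTC ≤ query < 2023-12-14 14:18 UTC
16·60 + 41 + 480 = 1481 min
1481 = 1·1440 + 41; 41 = 0·60 + 41 → 00:41, 2023-07-25 + 1 day = 2023-07-26
→ 2023-07-26 00:41 BGZ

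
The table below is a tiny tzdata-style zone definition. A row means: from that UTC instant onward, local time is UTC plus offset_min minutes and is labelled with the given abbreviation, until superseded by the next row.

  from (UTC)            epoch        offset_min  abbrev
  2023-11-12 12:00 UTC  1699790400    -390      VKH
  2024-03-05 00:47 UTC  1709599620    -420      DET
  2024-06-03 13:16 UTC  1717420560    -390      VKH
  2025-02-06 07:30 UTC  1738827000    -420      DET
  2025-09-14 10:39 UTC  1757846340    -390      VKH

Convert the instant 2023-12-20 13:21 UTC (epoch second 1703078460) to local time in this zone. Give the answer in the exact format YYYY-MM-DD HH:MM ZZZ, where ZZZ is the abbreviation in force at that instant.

Query: 2023-12-20 13:21 UTC
Rule 1/5 (VKH, -06:30): 2023-11-12 12:00 UTC ≤ query < 2024-03-05 00:47 UTC
13·60 + 21 - 390 = 411 min
411 = 0·1440 + 411; 411 = 6·60 + 51 → 06:51, same day
→ 2023-12-20 06:51 VKH

2023-12-20 06:51 VKH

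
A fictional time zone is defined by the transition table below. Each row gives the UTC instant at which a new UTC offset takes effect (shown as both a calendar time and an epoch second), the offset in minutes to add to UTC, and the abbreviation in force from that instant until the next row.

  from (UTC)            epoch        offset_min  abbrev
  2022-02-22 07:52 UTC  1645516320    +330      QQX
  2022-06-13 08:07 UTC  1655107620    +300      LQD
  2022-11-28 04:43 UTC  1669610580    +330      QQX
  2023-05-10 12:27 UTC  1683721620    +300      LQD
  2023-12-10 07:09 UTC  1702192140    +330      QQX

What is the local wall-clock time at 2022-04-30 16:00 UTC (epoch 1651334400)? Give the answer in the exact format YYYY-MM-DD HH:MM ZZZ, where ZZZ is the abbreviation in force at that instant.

Query: 2022-04-30 16:00 UTC
Rule 1/5 (QQX, +05:30): 2022-02-22 07:52 UTC ≤ query < 2022-06-13 08:07 UTC
16·60 + 0 + 330 = 1290 min
1290 = 0·1440 + 1290; 1290 = 21·60 + 30 → 21:30, same day
→ 2022-04-30 21:30 QQX

2022-04-30 21:30 QQX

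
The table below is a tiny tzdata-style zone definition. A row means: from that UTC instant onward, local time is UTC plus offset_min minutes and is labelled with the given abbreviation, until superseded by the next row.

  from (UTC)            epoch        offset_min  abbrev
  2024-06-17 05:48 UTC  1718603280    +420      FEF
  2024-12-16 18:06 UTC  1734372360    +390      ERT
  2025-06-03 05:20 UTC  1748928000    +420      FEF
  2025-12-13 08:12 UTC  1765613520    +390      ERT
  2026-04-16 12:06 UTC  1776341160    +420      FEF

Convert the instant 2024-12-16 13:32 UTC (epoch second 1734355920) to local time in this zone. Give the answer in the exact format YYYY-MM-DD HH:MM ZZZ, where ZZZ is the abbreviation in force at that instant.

2024-12-16 20:32 FEF

Query: 2024-12-16 13:32 UTC
Rule 1/5 (FEF, +07:00): 2024-06-17 05:48 UTC ≤ query < 2024-12-16 18:06 UTC
13·60 + 32 + 420 = 1232 min
1232 = 0·1440 + 1232; 1232 = 20·60 + 32 → 20:32, same day
→ 2024-12-16 20:32 FEF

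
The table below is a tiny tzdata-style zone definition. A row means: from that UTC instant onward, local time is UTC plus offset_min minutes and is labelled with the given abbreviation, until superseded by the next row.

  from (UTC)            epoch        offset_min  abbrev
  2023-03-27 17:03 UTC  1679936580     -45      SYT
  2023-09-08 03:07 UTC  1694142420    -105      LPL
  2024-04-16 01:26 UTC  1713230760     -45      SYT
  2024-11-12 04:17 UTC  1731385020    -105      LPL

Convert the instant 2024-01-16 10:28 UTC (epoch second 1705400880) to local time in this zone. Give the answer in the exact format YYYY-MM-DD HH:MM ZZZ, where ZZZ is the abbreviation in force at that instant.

Query: 2024-01-16 10:28 UTC
Rule 2/4 (LPL, -01:45): 2023-09-08 03:07 UTC ≤ query < 2024-04-16 01:26 UTC
10·60 + 28 - 105 = 523 min
523 = 0·1440 + 523; 523 = 8·60 + 43 → 08:43, same day
→ 2024-01-16 08:43 LPL

2024-01-16 08:43 LPL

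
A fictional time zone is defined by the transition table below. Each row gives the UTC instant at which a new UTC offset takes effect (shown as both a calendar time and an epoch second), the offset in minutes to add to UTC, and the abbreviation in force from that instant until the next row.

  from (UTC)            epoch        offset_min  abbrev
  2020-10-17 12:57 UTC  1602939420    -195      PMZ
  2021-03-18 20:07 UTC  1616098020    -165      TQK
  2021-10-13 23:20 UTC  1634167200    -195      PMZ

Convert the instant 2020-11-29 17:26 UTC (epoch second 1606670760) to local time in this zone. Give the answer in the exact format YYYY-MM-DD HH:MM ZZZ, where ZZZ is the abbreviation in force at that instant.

2020-11-29 14:11 PMZ

Query: 2020-11-29 17:26 UTC
Rule 1/3 (PMZ, -03:15): 2020-10-17 12:57 UTC ≤ query < 2021-03-18 20:07 UTC
17·60 + 26 - 195 = 851 min
851 = 0·1440 + 851; 851 = 14·60 + 11 → 14:11, same day
→ 2020-11-29 14:11 PMZ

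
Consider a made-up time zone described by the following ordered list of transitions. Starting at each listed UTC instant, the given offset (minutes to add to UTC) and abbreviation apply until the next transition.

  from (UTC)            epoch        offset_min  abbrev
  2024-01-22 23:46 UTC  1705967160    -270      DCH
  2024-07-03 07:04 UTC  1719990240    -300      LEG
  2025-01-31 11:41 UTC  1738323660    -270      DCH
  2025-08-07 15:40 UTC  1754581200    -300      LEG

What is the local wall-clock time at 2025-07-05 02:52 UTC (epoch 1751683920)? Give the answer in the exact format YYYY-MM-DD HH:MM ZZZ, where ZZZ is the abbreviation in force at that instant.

Query: 2025-07-05 02:52 UTC
Rule 3/4 (DCH, -04:30): 2025-01-31 11:41 UTC ≤ query < 2025-08-07 15:40 UTC
2·60 + 52 - 270 = -98 min
-98 = -1·1440 + 1342; 1342 = 22·60 + 22 → 22:22, 2025-07-05 - 1 day = 2025-07-04
→ 2025-07-04 22:22 DCH

2025-07-04 22:22 DCH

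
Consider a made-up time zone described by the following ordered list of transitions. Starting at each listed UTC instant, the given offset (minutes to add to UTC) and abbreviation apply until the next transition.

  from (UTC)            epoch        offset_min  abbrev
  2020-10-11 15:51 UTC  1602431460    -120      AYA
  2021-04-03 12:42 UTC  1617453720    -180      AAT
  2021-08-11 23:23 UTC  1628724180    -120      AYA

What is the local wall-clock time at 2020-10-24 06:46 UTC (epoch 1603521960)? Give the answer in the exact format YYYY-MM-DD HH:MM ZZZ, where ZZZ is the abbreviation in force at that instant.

2020-10-24 04:46 AYA

Query: 2020-10-24 06:46 UTC
Rule 1/3 (AYA, -02:00): 2020-10-11 15:51 UTC ≤ query < 2021-04-03 12:42 UTC
6·60 + 46 - 120 = 286 min
286 = 0·1440 + 286; 286 = 4·60 + 46 → 04:46, same day
→ 2020-10-24 04:46 AYA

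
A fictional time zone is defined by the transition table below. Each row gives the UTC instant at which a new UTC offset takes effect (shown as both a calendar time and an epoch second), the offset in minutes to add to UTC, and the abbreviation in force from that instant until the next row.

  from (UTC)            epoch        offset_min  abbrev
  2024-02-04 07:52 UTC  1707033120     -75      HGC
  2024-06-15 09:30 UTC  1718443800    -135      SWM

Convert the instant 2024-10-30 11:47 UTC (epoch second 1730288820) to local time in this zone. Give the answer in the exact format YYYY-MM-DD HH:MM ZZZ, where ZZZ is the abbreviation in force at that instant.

2024-10-30 09:32 SWM

Query: 2024-10-30 11:47 UTC
Rule 2/2 (SWM, -02:15): 2024-06-15 09:30 UTC ≤ query < +∞
11·60 + 47 - 135 = 572 min
572 = 0·1440 + 572; 572 = 9·60 + 32 → 09:32, same day
→ 2024-10-30 09:32 SWM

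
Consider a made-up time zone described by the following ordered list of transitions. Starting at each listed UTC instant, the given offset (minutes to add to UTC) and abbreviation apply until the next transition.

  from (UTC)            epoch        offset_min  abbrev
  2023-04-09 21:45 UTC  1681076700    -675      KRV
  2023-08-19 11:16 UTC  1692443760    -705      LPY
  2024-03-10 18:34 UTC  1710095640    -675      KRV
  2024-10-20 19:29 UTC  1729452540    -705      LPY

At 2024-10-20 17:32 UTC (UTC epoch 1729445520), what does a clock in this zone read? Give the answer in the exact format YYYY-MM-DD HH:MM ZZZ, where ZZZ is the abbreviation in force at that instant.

2024-10-20 06:17 KRV

Query: 2024-10-20 17:32 UTC
Rule 3/4 (KRV, -11:15): 2024-03-10 18:34 UTC ≤ query < 2024-10-20 19:29 UTC
17·60 + 32 - 675 = 377 min
377 = 0·1440 + 377; 377 = 6·60 + 17 → 06:17, same day
→ 2024-10-20 06:17 KRV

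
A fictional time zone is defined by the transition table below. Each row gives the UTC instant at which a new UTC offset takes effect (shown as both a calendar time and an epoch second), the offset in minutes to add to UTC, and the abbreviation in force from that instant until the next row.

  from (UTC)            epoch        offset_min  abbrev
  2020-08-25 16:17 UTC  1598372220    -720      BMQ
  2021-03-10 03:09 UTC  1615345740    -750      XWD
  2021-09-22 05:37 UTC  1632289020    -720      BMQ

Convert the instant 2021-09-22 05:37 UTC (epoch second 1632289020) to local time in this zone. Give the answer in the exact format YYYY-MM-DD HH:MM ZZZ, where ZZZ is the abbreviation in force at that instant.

Query: 2021-09-22 05:37 UTC
Rule 3/3 (BMQ, -12:00): 2021-09-22 05:37 UTC ≤ query < +∞
5·60 + 37 - 720 = -383 min
-383 = -1·1440 + 1057; 1057 = 17·60 + 37 → 17:37, 2021-09-22 - 1 day = 2021-09-21
→ 2021-09-21 17:37 BMQ

2021-09-21 17:37 BMQ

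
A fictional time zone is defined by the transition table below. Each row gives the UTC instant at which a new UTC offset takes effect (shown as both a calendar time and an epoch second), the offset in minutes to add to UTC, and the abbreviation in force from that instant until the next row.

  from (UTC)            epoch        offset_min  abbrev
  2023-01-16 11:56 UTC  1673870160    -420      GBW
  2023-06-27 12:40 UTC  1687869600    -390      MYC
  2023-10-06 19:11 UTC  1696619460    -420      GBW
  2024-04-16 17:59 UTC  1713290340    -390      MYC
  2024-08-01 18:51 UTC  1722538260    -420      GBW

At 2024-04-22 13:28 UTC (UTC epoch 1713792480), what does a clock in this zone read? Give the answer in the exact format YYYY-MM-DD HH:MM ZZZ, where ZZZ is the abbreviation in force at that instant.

2024-04-22 06:58 MYC

Query: 2024-04-22 13:28 UTC
Rule 4/5 (MYC, -06:30): 2024-04-16 17:59 UTC ≤ query < 2024-08-01 18:51 UTC
13·60 + 28 - 390 = 418 min
418 = 0·1440 + 418; 418 = 6·60 + 58 → 06:58, same day
→ 2024-04-22 06:58 MYC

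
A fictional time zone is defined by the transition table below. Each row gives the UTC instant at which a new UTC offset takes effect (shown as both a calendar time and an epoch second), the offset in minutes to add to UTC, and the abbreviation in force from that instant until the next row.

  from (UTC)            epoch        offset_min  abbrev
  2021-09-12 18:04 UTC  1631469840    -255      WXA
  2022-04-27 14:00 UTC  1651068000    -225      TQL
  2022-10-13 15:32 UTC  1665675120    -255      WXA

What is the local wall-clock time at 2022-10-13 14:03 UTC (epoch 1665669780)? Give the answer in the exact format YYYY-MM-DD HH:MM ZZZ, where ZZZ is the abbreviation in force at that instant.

2022-10-13 10:18 TQL

Query: 2022-10-13 14:03 UTC
Rule 2/3 (TQL, -03:45): 2022-04-27 14:00 UTC ≤ query < 2022-10-13 15:32 UTC
14·60 + 3 - 225 = 618 min
618 = 0·1440 + 618; 618 = 10·60 + 18 → 10:18, same day
→ 2022-10-13 10:18 TQL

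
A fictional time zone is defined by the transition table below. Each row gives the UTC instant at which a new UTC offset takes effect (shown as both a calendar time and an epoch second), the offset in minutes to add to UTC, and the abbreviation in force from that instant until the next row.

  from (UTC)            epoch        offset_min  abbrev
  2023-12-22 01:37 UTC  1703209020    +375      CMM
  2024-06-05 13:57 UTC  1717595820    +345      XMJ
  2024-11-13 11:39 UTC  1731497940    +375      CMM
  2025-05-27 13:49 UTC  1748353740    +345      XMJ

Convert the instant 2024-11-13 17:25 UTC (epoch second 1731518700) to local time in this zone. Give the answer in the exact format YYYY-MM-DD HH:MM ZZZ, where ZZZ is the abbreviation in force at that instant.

2024-11-13 23:40 CMM

Query: 2024-11-13 17:25 UTC
Rule 3/4 (CMM, +06:15): 2024-11-13 11:39 UTC ≤ query < 2025-05-27 13:49 UTC
17·60 + 25 + 375 = 1420 min
1420 = 0·1440 + 1420; 1420 = 23·60 + 40 → 23:40, same day
→ 2024-11-13 23:40 CMM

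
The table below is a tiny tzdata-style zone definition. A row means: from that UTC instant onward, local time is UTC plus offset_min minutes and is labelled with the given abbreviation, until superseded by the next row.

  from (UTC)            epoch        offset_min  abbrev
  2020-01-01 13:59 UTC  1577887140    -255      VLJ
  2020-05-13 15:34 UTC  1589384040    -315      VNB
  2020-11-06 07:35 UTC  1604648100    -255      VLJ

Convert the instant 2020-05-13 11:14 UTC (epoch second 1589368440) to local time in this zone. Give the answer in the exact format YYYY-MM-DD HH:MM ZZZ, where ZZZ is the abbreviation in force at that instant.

2020-05-13 06:59 VLJ

Query: 2020-05-13 11:14 UTC
Rule 1/3 (VLJ, -04:15): 2020-01-01 13:59 UTC ≤ query < 2020-05-13 15:34 UTC
11·60 + 14 - 255 = 419 min
419 = 0·1440 + 419; 419 = 6·60 + 59 → 06:59, same day
→ 2020-05-13 06:59 VLJ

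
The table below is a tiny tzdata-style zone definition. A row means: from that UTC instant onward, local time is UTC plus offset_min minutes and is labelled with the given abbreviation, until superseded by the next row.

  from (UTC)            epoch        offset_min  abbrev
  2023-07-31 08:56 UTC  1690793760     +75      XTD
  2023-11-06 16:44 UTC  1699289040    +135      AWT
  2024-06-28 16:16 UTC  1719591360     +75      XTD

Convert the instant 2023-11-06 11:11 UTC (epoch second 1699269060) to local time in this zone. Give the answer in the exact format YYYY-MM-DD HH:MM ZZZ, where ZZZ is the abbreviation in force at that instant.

Query: 2023-11-06 11:11 UTC
Rule 1/3 (XTD, +01:15): 2023-07-31 08:56 UTC ≤ query < 2023-11-06 16:44 UTC
11·60 + 11 + 75 = 746 min
746 = 0·1440 + 746; 746 = 12·60 + 26 → 12:26, same day
→ 2023-11-06 12:26 XTD

2023-11-06 12:26 XTD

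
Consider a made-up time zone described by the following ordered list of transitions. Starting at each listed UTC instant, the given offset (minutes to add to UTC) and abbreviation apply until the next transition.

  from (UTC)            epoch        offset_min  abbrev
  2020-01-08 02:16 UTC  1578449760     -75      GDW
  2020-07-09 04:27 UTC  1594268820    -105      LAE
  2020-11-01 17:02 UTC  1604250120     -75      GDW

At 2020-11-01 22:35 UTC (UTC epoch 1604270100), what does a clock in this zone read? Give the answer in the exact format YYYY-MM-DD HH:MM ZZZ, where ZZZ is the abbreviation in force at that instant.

Query: 2020-11-01 22:35 UTC
Rule 3/3 (GDW, -01:15): 2020-11-01 17:02 UTC ≤ query < +∞
22·60 + 35 - 75 = 1280 min
1280 = 0·1440 + 1280; 1280 = 21·60 + 20 → 21:20, same day
→ 2020-11-01 21:20 GDW

2020-11-01 21:20 GDW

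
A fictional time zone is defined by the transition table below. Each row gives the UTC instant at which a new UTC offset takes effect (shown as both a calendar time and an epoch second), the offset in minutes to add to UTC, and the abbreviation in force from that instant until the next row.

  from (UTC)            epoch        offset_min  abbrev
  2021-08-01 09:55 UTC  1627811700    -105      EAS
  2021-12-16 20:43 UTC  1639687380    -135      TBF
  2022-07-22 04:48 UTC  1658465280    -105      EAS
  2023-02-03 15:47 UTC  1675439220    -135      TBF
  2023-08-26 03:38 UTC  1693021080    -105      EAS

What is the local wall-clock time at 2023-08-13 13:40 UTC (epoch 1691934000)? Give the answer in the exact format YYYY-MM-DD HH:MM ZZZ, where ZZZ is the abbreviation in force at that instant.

Query: 2023-08-13 13:40 UTC
Rule 4/5 (TBF, -02:15): 2023-02-03 15:47 UTC ≤ query < 2023-08-26 03:38 UTC
13·60 + 40 - 135 = 685 min
685 = 0·1440 + 685; 685 = 11·60 + 25 → 11:25, same day
→ 2023-08-13 11:25 TBF

2023-08-13 11:25 TBF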